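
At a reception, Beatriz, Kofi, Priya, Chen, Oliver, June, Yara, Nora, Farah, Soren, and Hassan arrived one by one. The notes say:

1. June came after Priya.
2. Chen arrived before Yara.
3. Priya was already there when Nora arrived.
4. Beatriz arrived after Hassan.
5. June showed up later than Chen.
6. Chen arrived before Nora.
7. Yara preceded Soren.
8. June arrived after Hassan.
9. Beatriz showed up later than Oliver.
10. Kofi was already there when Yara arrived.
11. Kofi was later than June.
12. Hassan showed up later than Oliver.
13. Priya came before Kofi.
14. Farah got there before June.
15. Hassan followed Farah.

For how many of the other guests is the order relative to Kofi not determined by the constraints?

Forced before Kofi: Chen, Farah, Hassan, June, Oliver, and Priya; forced after Kofi: Soren and Yara.
That leaves Beatriz and Nora with no forced order relative to Kofi — 2.

2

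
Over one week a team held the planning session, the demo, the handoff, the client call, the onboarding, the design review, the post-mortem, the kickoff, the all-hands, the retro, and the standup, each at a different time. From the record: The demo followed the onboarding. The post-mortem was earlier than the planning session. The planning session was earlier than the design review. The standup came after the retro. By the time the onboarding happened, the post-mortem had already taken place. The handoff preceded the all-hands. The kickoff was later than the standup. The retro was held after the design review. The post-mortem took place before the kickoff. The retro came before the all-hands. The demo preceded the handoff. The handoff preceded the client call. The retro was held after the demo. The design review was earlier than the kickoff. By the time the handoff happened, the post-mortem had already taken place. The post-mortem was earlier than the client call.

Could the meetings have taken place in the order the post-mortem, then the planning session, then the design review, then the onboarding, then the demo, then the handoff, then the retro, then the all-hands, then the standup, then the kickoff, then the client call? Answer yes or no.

yes

Check each stated constraint against the proposed order — e.g. the post-mortem is ahead of the kickoff; the post-mortem is ahead of the client call. Every pair is in the required order; nothing is violated.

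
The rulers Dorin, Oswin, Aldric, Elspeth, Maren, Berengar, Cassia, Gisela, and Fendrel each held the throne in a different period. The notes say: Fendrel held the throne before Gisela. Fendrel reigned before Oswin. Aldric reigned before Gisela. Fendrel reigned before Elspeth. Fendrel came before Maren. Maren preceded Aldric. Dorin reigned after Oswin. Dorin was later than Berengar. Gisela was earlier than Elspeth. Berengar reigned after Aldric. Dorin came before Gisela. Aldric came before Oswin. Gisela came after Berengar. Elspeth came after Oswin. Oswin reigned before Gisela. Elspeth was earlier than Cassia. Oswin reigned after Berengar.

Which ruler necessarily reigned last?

Cassia

Every other ruler has a chain of constraints placing them before Cassia, so Cassia is last.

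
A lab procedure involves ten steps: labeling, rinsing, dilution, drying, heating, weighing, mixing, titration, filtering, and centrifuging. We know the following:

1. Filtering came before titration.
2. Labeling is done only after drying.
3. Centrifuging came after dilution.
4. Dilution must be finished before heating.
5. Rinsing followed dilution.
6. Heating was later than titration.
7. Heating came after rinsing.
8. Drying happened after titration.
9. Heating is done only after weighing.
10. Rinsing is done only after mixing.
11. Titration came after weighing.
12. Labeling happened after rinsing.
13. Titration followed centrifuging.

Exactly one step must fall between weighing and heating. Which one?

Tracing the constraints gives weighing → titration → heating, so titration sits after weighing and before heating.
No other step is forced both after weighing and before heating.

titration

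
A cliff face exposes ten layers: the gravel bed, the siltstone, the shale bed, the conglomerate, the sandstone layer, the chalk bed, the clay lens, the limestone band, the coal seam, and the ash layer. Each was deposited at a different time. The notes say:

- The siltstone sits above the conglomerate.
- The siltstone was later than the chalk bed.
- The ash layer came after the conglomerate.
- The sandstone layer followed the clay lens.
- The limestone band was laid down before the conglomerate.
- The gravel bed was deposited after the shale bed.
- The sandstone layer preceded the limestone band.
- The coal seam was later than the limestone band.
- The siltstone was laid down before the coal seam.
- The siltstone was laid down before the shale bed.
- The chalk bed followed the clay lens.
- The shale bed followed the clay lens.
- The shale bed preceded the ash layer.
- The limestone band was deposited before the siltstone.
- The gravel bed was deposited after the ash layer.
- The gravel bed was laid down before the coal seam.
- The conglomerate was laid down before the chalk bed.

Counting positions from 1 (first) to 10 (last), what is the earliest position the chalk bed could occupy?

5

The clay lens, the conglomerate, the limestone band, and the sandstone layer must all come before the chalk bed — 4 forced predecessors.
Nothing else is forced ahead of the chalk bed, so its earliest slot is position 4 + 1 = 5.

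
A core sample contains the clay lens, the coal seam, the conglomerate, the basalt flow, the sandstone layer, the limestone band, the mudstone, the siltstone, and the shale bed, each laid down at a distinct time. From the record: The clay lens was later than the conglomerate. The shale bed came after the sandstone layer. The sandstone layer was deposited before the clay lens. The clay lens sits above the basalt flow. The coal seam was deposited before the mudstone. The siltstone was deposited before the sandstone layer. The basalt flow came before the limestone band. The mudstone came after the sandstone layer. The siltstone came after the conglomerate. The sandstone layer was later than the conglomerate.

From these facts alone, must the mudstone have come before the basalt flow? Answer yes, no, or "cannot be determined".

cannot be determined

No chain of stated constraints runs from the mudstone to the basalt flow, and none runs from the basalt flow to the mudstone either.
So the relative order of the mudstone and the basalt flow is not fixed by the given facts.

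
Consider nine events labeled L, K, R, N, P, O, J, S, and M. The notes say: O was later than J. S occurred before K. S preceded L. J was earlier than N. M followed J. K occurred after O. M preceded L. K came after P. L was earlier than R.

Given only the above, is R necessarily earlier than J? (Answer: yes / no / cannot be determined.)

Tracing the constraints gives J → M → L → R, so J must come before R.
That means R cannot be before J.

no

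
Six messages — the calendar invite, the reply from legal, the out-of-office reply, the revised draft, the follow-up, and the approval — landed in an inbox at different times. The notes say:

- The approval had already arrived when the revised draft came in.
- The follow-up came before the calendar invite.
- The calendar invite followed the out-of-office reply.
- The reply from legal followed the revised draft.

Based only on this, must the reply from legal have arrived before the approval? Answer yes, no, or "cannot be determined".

no

Tracing the constraints gives the approval → the revised draft → the reply from legal, so the approval must come before the reply from legal.
That means the reply from legal cannot be before the approval.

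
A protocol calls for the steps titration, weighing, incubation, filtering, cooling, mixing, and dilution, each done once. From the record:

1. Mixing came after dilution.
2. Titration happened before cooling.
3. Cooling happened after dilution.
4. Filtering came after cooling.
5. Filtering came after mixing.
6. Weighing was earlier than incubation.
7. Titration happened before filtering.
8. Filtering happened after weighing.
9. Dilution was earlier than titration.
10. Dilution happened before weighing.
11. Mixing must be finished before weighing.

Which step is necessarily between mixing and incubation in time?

Tracing the constraints gives mixing → weighing → incubation, so weighing sits after mixing and before incubation.
No other step is forced both after mixing and before incubation.

weighing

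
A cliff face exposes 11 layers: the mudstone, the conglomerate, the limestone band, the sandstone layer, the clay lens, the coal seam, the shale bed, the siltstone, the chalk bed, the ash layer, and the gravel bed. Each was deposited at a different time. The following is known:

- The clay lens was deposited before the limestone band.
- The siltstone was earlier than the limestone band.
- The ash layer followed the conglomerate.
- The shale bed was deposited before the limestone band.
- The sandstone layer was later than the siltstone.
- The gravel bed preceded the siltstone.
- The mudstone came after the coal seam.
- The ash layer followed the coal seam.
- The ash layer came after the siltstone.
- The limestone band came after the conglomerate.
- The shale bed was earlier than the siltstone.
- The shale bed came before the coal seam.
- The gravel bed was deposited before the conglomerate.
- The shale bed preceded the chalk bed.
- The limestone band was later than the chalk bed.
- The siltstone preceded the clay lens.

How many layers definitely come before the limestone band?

6

Directly stated before the limestone band: the chalk bed, the clay lens, the conglomerate, the shale bed, and the siltstone.
The gravel bed reaches the limestone band via the gravel bed → the conglomerate → the limestone band.
No chain forces the sandstone layer (or any of the others) ahead of the limestone band.
That's the chalk bed, the clay lens, the conglomerate, the gravel bed, the shale bed, and the siltstone — 6 in all.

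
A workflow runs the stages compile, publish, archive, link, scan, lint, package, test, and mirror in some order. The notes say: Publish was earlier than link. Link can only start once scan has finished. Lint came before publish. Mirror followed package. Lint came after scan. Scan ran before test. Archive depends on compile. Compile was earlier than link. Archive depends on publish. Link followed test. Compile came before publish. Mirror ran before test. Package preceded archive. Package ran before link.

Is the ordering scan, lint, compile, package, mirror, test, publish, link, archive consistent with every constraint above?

Check each stated constraint against the proposed order — e.g. compile is ahead of archive; scan is ahead of link. Every pair is in the required order; nothing is violated.

yes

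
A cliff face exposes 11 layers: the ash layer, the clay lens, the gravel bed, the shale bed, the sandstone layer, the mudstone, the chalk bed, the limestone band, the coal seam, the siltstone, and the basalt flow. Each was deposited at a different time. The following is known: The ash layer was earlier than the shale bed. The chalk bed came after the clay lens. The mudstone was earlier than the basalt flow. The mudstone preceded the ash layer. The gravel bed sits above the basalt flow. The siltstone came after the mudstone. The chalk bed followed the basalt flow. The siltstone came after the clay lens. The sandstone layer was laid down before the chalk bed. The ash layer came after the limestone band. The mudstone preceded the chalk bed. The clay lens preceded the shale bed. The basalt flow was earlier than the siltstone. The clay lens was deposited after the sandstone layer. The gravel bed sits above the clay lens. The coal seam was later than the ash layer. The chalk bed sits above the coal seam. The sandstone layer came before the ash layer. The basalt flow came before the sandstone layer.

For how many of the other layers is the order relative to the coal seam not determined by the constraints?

4

Forced before the coal seam: the ash layer, the basalt flow, the limestone band, the mudstone, and the sandstone layer; forced after the coal seam: the chalk bed.
That leaves the clay lens, the gravel bed, the shale bed, and the siltstone with no forced order relative to the coal seam — 4.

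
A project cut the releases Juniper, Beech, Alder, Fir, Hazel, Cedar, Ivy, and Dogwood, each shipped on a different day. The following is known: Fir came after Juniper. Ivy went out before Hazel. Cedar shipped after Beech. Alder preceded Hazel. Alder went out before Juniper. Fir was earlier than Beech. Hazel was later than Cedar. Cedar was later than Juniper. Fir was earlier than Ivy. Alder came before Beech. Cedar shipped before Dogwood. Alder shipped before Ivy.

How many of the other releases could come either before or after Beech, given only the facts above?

1

Forced before Beech: Alder, Fir, and Juniper; forced after Beech: Cedar, Dogwood, and Hazel.
That leaves Ivy with no forced order relative to Beech — 1.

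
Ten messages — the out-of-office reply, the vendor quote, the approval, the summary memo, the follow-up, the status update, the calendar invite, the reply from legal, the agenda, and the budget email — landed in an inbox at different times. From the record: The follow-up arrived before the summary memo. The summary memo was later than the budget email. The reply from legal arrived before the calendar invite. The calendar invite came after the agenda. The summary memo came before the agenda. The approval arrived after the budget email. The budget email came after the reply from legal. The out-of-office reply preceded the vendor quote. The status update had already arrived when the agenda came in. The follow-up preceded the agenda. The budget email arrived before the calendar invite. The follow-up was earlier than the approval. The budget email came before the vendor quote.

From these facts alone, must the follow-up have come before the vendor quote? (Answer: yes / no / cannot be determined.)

No chain of stated constraints runs from the follow-up to the vendor quote, and none runs from the vendor quote to the follow-up either.
So the relative order of the follow-up and the vendor quote is not fixed by the given facts.

cannot be determined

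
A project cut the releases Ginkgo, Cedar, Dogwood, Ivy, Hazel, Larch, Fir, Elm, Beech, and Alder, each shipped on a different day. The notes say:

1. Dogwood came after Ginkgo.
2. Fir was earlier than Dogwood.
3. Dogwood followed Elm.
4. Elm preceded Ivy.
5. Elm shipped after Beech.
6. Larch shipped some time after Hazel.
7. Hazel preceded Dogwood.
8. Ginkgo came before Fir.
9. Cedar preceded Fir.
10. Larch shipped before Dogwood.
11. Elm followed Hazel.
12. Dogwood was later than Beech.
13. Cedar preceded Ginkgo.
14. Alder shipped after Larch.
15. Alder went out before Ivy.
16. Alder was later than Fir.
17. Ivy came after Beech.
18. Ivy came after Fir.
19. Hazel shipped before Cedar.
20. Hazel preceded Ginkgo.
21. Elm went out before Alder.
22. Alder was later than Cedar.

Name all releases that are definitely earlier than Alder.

Beech, Cedar, Elm, Fir, Ginkgo, Hazel, Larch

Directly stated before Alder: Cedar, Elm, Fir, and Larch.
Beech reaches Alder via Beech → Elm → Alder.
Ginkgo reaches Alder via Ginkgo → Fir → Alder.
Hazel reaches Alder via Hazel → Elm → Alder.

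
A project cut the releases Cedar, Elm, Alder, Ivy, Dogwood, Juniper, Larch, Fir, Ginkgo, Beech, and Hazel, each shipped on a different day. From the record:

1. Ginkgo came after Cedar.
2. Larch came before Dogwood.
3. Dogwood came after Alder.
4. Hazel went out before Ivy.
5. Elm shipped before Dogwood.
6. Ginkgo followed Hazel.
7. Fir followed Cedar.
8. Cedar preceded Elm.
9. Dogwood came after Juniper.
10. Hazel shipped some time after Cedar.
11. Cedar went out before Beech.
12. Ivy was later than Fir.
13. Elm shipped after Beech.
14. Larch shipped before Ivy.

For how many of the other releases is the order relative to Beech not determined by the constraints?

7

Forced before Beech: Cedar; forced after Beech: Dogwood and Elm.
That leaves Alder, Fir, Ginkgo, Hazel, Ivy, Juniper, and Larch with no forced order relative to Beech — 7.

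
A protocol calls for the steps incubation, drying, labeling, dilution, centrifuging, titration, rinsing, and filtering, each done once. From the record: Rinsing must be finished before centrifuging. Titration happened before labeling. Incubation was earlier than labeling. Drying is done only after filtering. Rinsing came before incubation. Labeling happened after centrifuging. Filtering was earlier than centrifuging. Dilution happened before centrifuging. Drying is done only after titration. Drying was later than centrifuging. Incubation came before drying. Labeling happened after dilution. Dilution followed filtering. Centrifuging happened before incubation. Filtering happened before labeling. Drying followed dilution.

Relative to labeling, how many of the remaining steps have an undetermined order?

Forced before labeling: centrifuging, dilution, filtering, incubation, rinsing, and titration.
That leaves drying with no forced order relative to labeling — 1.

1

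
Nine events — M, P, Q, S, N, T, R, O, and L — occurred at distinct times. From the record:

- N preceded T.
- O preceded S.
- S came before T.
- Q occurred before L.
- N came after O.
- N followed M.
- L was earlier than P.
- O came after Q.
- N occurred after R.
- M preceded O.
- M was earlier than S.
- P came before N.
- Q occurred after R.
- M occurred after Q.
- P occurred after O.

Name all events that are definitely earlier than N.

Directly stated before N: M, O, P, and R.
L reaches N via L → P → N.
Q reaches N via Q → M → N.
No chain forces S (or any of the others) ahead of N.

L, M, O, P, Q, R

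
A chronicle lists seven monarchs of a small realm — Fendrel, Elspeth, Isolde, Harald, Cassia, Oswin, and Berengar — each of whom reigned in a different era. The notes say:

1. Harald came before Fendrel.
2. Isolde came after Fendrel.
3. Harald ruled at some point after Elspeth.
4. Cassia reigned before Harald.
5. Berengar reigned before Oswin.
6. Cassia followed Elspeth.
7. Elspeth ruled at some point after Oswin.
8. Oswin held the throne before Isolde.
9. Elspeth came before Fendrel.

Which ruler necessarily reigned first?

Berengar

Berengar has a chain of constraints placing them before every other ruler, so Berengar must be first.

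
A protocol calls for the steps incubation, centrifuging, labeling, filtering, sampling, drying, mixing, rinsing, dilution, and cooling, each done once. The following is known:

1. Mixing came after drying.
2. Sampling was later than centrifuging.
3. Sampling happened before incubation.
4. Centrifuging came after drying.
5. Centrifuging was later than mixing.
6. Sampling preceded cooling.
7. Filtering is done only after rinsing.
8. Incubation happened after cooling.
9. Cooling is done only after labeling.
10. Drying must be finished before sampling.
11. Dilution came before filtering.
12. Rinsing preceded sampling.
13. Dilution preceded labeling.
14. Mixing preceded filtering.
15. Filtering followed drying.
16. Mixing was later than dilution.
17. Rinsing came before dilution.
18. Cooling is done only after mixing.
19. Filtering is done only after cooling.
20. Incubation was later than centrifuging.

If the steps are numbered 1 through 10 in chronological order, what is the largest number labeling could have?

Labeling must come before cooling, filtering, and incubation — 3 steps forced after it.
Everything else can be placed before labeling in some valid order, so labeling can sit as late as position 10 − 3 = 7.

7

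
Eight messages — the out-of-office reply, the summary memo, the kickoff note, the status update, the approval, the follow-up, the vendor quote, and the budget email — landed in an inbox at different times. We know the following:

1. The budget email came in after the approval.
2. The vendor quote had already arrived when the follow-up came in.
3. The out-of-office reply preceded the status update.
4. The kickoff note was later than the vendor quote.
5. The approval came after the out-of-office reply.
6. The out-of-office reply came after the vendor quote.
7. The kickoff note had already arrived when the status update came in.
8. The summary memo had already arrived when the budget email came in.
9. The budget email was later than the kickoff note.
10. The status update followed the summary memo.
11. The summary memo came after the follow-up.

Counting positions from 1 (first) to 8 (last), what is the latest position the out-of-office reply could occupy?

5

The out-of-office reply must come before the approval, the budget email, and the status update — 3 messages forced after it.
Everything else can be placed before the out-of-office reply in some valid order, so the out-of-office reply can sit as late as position 8 − 3 = 5.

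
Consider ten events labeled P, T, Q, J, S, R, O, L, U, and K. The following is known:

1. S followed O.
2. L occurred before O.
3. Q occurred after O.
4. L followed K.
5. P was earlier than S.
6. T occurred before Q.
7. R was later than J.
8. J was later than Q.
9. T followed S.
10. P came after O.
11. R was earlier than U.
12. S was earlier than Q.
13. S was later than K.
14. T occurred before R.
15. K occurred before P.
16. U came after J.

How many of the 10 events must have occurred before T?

5

Directly stated before T: S.
K reaches T via K → S → T.
L reaches T via L → O → S → T.
O reaches T via O → S → T.
Likewise P reaches T by chaining the stated constraints.
That's K, L, O, P, and S — 5 in all.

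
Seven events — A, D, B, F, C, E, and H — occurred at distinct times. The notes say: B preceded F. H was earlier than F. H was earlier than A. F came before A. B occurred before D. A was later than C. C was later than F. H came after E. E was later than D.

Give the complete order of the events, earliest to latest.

The constraints fix every adjacent pair, so only one ordering works:
B → D → E → H → F → C → A.

B, D, E, H, F, C, A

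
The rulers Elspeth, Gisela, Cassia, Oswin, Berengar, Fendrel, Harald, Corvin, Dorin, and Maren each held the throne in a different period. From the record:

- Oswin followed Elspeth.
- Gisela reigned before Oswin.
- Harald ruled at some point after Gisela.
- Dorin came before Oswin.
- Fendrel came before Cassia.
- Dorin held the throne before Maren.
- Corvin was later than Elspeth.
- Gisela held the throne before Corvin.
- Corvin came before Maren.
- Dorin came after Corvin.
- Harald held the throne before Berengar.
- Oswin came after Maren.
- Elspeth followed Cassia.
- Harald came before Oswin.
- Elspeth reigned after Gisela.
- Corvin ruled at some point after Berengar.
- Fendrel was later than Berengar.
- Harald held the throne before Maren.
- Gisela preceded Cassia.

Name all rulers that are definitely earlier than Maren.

Directly stated before Maren: Corvin, Dorin, and Harald.
Berengar reaches Maren via Berengar → Corvin → Maren.
Cassia reaches Maren via Cassia → Elspeth → Corvin → Maren.
Elspeth reaches Maren via Elspeth → Corvin → Maren.
Likewise Fendrel and Gisela each reach Maren by chaining the stated constraints.
No chain forces Oswin ahead of Maren.

Berengar, Cassia, Corvin, Dorin, Elspeth, Fendrel, Gisela, Harald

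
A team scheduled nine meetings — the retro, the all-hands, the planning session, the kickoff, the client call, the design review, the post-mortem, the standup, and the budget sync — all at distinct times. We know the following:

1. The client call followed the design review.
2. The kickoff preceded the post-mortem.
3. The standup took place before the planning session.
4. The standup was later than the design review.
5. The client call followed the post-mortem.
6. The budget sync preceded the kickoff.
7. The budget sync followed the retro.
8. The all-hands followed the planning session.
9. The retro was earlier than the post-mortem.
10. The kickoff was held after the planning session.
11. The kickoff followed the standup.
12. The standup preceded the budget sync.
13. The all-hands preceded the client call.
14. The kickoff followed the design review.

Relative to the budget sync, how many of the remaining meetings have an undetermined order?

2

Forced before the budget sync: the design review, the retro, and the standup; forced after the budget sync: the client call, the kickoff, and the post-mortem.
That leaves the all-hands and the planning session with no forced order relative to the budget sync — 2.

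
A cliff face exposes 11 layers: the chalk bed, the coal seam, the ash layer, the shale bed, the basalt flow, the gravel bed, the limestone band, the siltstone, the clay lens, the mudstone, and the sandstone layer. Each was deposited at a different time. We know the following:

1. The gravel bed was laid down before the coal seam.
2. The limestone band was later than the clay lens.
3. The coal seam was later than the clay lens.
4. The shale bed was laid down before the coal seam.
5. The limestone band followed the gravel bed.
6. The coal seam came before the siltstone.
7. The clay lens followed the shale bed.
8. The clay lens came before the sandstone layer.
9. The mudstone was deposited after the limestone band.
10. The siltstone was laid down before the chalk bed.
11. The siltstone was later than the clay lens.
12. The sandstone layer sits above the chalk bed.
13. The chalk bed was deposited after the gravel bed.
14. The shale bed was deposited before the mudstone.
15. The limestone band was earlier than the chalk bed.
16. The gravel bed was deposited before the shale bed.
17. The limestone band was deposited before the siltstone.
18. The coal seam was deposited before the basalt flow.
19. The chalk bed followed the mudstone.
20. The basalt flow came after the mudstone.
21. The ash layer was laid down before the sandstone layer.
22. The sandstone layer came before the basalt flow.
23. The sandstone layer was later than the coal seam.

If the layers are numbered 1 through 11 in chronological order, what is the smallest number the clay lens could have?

3

The gravel bed and the shale bed must both come before the clay lens — 2 forced predecessors.
Nothing else is forced ahead of the clay lens, so its earliest slot is position 2 + 1 = 3.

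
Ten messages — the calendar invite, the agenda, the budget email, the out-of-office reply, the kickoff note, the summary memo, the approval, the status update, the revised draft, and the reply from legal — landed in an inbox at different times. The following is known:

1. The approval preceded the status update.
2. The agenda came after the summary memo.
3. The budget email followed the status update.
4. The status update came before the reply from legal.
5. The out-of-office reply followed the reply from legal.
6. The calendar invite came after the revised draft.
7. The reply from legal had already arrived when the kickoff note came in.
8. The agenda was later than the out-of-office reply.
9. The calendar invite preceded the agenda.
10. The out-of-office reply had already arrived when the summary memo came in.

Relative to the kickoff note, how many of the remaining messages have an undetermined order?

Forced before the kickoff note: the approval, the reply from legal, and the status update.
That leaves the agenda, the budget email, the calendar invite, the out-of-office reply, the revised draft, and the summary memo with no forced order relative to the kickoff note — 6.

6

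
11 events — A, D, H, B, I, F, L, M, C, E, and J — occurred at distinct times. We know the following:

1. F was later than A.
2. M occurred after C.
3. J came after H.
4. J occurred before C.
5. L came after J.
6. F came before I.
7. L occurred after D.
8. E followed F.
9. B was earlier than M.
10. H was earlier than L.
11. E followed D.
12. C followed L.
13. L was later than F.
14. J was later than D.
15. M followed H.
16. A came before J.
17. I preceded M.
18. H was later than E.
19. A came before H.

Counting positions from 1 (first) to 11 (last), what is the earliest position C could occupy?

8

A, D, E, F, H, J, and L must all come before C — 7 forced predecessors.
Nothing else is forced ahead of C, so its earliest slot is position 7 + 1 = 8.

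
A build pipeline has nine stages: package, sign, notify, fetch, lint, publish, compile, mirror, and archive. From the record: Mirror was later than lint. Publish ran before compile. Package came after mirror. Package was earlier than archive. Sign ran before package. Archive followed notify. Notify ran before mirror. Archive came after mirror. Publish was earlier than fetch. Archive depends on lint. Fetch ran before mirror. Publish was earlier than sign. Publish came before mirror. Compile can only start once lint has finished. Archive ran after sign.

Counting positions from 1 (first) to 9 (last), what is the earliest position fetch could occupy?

2

Publish must come before fetch — 1 forced predecessor.
Nothing else is forced ahead of fetch, so its earliest slot is position 1 + 1 = 2.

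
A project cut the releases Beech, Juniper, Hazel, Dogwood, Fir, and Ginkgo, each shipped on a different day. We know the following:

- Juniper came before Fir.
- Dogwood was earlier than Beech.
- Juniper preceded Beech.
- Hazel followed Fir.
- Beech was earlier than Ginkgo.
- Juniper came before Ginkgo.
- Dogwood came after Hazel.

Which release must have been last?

Ginkgo

Every other release has a chain of constraints placing it before Ginkgo, so Ginkgo is last.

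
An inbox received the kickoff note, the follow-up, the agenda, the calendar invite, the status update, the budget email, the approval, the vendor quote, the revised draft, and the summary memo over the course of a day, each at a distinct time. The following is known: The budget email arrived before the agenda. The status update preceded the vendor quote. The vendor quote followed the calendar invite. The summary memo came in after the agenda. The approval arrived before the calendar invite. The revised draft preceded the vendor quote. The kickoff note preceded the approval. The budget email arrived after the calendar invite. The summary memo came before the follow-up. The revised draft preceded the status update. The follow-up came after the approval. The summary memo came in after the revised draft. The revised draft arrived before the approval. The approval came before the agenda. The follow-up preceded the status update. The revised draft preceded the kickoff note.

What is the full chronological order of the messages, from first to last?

The constraints fix every adjacent pair, so only one ordering works:
the revised draft → the kickoff note → the approval → the calendar invite → the budget email → the agenda → the summary memo → the follow-up → the status update → the vendor quote.

the revised draft, the kickoff note, the approval, the calendar invite, the budget email, the agenda, the summary memo, the follow-up, the status update, the vendor quote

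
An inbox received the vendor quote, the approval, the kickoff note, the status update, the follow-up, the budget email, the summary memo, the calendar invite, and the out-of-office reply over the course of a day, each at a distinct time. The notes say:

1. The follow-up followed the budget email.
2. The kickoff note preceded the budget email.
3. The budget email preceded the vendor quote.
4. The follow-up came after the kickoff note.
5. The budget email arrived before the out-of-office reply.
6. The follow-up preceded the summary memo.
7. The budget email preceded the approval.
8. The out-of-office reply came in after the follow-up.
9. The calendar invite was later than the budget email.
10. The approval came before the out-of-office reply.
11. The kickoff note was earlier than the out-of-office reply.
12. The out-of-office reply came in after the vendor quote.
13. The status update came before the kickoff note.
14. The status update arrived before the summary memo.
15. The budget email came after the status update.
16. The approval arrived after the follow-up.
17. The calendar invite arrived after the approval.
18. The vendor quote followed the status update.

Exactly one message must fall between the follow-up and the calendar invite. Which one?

Tracing the constraints gives the follow-up → the approval → the calendar invite, so the approval sits after the follow-up and before the calendar invite.
No other message is forced both after the follow-up and before the calendar invite.

the approval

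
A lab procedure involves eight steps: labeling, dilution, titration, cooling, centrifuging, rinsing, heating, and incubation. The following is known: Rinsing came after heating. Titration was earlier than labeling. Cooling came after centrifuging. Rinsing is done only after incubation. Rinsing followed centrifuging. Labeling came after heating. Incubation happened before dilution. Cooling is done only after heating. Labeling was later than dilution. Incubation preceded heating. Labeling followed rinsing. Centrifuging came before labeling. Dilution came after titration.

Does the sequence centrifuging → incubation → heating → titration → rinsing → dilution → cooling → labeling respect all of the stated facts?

Check each stated constraint against the proposed order — e.g. centrifuging is ahead of cooling; centrifuging is ahead of labeling. Every pair is in the required order; nothing is violated.

yes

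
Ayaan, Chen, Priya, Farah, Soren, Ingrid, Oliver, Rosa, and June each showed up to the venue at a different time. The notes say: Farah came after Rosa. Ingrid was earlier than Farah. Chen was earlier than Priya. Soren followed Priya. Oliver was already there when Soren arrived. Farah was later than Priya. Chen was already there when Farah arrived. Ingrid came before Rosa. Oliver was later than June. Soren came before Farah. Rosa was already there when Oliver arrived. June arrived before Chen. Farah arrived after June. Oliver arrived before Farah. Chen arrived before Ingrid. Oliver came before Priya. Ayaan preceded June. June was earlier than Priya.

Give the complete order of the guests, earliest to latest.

The constraints fix every adjacent pair, so only one ordering works:
Ayaan → June → Chen → Ingrid → Rosa → Oliver → Priya → Soren → Farah.

Ayaan, June, Chen, Ingrid, Rosa, Oliver, Priya, Soren, Farah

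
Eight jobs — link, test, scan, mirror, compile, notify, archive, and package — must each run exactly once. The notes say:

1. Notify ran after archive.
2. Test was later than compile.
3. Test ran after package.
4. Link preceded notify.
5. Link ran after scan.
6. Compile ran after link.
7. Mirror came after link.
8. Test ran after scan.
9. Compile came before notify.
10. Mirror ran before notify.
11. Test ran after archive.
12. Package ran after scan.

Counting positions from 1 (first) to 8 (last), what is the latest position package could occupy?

7

Package must come before test — 1 stage forced after it.
Everything else can be placed before package in some valid order, so package can sit as late as position 8 − 1 = 7.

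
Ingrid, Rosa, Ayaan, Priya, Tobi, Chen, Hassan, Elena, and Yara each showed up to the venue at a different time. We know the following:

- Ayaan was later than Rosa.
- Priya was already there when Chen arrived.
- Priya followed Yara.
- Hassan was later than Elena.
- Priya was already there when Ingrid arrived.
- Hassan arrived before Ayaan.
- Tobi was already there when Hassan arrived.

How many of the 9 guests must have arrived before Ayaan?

4

Directly stated before Ayaan: Hassan and Rosa.
Elena reaches Ayaan via Elena → Hassan → Ayaan.
Tobi reaches Ayaan via Tobi → Hassan → Ayaan.
That's Elena, Hassan, Rosa, and Tobi — 4 in all.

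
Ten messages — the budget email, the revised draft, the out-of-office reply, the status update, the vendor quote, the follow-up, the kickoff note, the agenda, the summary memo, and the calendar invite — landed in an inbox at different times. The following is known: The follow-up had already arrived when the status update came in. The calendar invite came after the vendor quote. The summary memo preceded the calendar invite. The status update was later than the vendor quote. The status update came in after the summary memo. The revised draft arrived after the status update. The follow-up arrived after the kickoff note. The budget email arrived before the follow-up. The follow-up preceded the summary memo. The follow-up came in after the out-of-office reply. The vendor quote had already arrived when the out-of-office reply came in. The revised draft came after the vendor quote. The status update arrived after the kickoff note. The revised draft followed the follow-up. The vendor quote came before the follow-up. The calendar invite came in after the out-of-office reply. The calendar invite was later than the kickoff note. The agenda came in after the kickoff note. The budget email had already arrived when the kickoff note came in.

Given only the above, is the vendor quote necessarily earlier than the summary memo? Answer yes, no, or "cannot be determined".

yes

Chain the constraints: the vendor quote → the follow-up → the summary memo. Each link is directly stated, so the vendor quote comes before the summary memo.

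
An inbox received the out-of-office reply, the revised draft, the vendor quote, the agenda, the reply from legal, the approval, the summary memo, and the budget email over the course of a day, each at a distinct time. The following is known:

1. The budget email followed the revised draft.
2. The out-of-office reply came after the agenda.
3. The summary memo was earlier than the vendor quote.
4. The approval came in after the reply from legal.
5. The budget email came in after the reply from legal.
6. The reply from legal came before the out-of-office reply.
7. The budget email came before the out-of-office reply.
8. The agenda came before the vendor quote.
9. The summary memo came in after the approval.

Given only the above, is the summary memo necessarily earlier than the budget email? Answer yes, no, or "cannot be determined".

No chain of stated constraints runs from the summary memo to the budget email, and none runs from the budget email to the summary memo either.
So the relative order of the summary memo and the budget email is not fixed by the given facts.

cannot be determined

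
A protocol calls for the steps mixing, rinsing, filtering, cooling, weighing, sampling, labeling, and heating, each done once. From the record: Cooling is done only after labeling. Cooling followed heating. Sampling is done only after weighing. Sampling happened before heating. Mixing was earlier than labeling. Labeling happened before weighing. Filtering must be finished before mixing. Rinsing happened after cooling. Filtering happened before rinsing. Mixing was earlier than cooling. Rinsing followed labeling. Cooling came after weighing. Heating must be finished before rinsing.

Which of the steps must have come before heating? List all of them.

filtering, labeling, mixing, sampling, weighing

Directly stated before heating: sampling.
Filtering reaches heating via filtering → mixing → labeling → weighing → sampling → heating.
Labeling reaches heating via labeling → weighing → sampling → heating.
Mixing reaches heating via mixing → labeling → weighing → sampling → heating.
Likewise weighing reaches heating by chaining the stated constraints.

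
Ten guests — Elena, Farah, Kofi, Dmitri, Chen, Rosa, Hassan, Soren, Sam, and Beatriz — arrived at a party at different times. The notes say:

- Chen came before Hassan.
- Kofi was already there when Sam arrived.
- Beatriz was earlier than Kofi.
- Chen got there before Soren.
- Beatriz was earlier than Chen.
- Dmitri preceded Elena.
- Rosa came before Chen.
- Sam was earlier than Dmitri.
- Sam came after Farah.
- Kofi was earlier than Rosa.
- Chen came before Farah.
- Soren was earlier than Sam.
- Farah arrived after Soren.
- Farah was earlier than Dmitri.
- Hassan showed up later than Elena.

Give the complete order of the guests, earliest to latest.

Beatriz, Kofi, Rosa, Chen, Soren, Farah, Sam, Dmitri, Elena, Hassan

The constraints fix every adjacent pair, so only one ordering works:
Beatriz → Kofi → Rosa → Chen → Soren → Farah → Sam → Dmitri → Elena → Hassan.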